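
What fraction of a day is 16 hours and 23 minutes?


Total minutes: 16×60 + 23 = 983
Day = 24×60 = 1440 minutes
Fraction = 983/1440 ≈ 0.6826
As a percentage: 983/1440 × 100 ≈ 68.26%

0.6826 (68.26%)


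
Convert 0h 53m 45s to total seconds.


3225 seconds

Hours: 0 × 3600 = 0
Minutes: 53 × 60 = 3180
Seconds: 45
Total = 0 + 3180 + 45 = 3225


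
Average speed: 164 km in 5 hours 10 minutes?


Distance: 164 km
Time: 5h 10m = 310 min = 310/60 = 31/6 hours
Speed = 164 ÷ (31/6) = 164 × 6 / 31 = 984/31 ≈ 31.7 km/h

31.7 km/h


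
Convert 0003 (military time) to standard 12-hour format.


Hour: 0
0 → 12 AM (midnight)

12:03 AM


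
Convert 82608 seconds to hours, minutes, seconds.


22h 56m 48s

Hours: 82608 ÷ 3600 = 22 remainder 3408
Minutes: 3408 ÷ 60 = 56 remainder 48
Seconds: 48


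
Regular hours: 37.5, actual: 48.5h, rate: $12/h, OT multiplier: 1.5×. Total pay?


$648.00

Regular: 37.5h × $12 = $450.00
Overtime: 48.5 - 37.5 = 11.0h
OT pay: 11.0h × $12 × 1.5 = $198.00
Total = $450.00 + $198.00 = $648.00


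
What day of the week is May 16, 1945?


Wednesday

Zeller's congruence:
q=16, m=5, k=45, j=19
h = (16 + ⌊13×6/5⌋ + 45 + ⌊45/4⌋ + ⌊19/4⌋ - 2×19) mod 7
= (16 + 15 + 45 + 11 + 4 - 38) mod 7
= 53 mod 7 = 4
h=4 → Wednesday


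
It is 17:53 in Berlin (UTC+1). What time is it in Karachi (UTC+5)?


Time difference = UTC+5 - UTC+1 = +4 hours
New hour = (17 + 4) mod 24
= 21 mod 24 = 21
Minutes unchanged → 21:53

21:53


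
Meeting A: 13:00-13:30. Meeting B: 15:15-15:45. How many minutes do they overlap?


0 minutes

Meeting A: 780-810 (in minutes from midnight)
Meeting B: 915-945
Overlap start = max(780, 915) = 915
Overlap end = min(810, 945) = 810
Overlap = max(0, 810 - 915) = 0 min


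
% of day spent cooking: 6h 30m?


27.1%

Time: 390 minutes
Day: 1440 minutes
Percentage = (390/1440) × 100 ≈ 27.1%


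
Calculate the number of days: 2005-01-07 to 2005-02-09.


From January 7, 2005 to February 9, 2005
Rest of January 2005: 31 - 7 = 24
Days into February 2005: 9
Total = 24 + 9 = 33 days

33 days


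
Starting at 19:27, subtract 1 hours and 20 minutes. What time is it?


Start: 1167 minutes from midnight
Subtract: 80 minutes
Remaining: 1167 - 80 = 1087
Hours: 18, Minutes: 7

18:07


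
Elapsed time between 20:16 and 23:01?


End time in minutes: 23×60 + 1 = 1381
Start time in minutes: 20×60 + 16 = 1216
Difference = 1381 - 1216 = 165 minutes
= 2 hours 45 minutes

2h 45m


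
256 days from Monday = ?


Start: Monday (index 0)
(0 + 256) mod 7
= 256 mod 7
= 4
Index 4 → Friday

Friday


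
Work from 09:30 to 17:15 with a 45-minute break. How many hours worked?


Total time = (17×60+15) - (9×60+30)
= 1035 - 570 = 465 min
Minus break: 465 - 45 = 420 min
= 7h 0m

7h 0m (420 minutes)


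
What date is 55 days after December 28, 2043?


February 21, 2044

Start: December 28, 2043
Add 55 days
December 28 → January 1: 31 - 28 + 1 = 4 days (55 - 4 = 51 left)
January 1 → February 1: 31 - 1 + 1 = 31 days (51 - 31 = 20 left)
February 1 + 20 = February 21, 2044


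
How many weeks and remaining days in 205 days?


29 weeks 2 days

Weeks: 205 ÷ 7 = 29 remainder 2


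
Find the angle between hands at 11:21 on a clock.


145.5°

Hour hand = 11×30 + 21×0.5 = 340.5°
Minute hand = 21×6 = 126°
Difference = |340.5 - 126| = 214.5°
Since > 180°: 360 - 214.5 = 145.5°


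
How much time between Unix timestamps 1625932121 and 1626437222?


505101 seconds (140.3 hours / 5.85 days)

Difference = 1626437222 - 1625932121 = 505101 seconds
In hours: 505101 / 3600 ≈ 140.3
In days: 505101 / 86400 ≈ 5.85


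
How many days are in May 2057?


Month: May (month 5)
May has 31 days

31 days


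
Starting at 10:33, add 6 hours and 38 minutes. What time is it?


Start: 633 minutes from midnight
Add: 398 minutes
Total: 1031 minutes
Hours: 1031 ÷ 60 = 17 remainder 11

17:11


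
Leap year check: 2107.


Rules: divisible by 4 AND (not by 100 OR by 400)
2107 ÷ 4 = 526 remainder 3 → not divisible by 4
Not divisible by 4 → not a leap year

No


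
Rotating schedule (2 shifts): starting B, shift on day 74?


Shifts: A, B
Start: B (index 1)
Day 74: (1 + 74 - 1) mod 2
= 74 mod 2
= 0
Index 0 → shift A

Shift A


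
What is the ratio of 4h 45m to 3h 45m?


Duration 1: 285 minutes
Duration 2: 225 minutes
Ratio = 285:225
GCD = 15
Simplified = 19:15
As a decimal: 19/15 ≈ 1.27

19:15 (1.27)


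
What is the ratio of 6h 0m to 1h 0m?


Duration 1: 360 minutes
Duration 2: 60 minutes
Ratio = 360:60
GCD = 60
Simplified = 6:1
As a decimal: 6/1 = 6.00

6:1 (6.00)


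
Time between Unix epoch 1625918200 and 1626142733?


224533 seconds (62.4 hours / 2.60 days)

Difference = 1626142733 - 1625918200 = 224533 seconds
In hours: 224533 / 3600 ≈ 62.4
In days: 224533 / 86400 ≈ 2.60


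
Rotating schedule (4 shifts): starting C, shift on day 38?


Shifts: A, B, C, D
Start: C (index 2)
Day 38: (2 + 38 - 1) mod 4
= 39 mod 4
= 3
Index 3 → shift D

Shift D


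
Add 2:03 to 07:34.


Start: 454 minutes from midnight
Add: 123 minutes
Total: 577 minutes
Hours: 577 ÷ 60 = 9 remainder 37

09:37


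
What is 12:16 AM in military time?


Input: 12:16 AM
12 AM → 00 (midnight)

00:16


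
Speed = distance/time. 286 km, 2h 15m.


127.1 km/h

Distance: 286 km
Time: 2h 15m = 135 min = 135/60 = 9/4 hours
Speed = 286 ÷ (9/4) = 286 × 4 / 9 = 1144/9 ≈ 127.1 km/h


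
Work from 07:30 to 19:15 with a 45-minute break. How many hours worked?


Total time = (19×60+15) - (7×60+30)
= 1155 - 450 = 705 min
Minus break: 705 - 45 = 660 min
= 11h 0m

11h 0m (660 minutes)


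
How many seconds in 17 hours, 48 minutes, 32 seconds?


64112 seconds

Hours: 17 × 3600 = 61200
Minutes: 48 × 60 = 2880
Seconds: 32
Total = 61200 + 2880 + 32 = 64112


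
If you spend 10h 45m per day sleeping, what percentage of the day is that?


44.8%

Time: 645 minutes
Day: 1440 minutes
Percentage = (645/1440) × 100 ≈ 44.8%


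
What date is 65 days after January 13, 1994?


March 19, 1994

Start: January 13, 1994
Add 65 days
January 13 → February 1: 31 - 13 + 1 = 19 days (65 - 19 = 46 left)
February 1 → March 1: 28 - 1 + 1 = 28 days (46 - 28 = 18 left)
March 1 + 18 = March 19, 1994


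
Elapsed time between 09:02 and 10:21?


End time in minutes: 10×60 + 21 = 621
Start time in minutes: 9×60 + 2 = 542
Difference = 621 - 542 = 79 minutes
= 1 hours 19 minutes

1h 19m


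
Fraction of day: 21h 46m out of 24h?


Total minutes: 21×60 + 46 = 1306
Day = 24×60 = 1440 minutes
Fraction = 1306/1440 ≈ 0.9069
As a percentage: 1306/1440 × 100 ≈ 90.69%

0.9069 (90.69%)


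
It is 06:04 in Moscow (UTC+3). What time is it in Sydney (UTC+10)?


Time difference = UTC+10 - UTC+3 = +7 hours
New hour = (6 + 7) mod 24
= 13 mod 24 = 13
Minutes unchanged → 13:04

13:04


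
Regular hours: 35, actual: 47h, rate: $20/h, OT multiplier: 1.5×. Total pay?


Regular: 35h × $20 = $700.00
Overtime: 47 - 35 = 12h
OT pay: 12h × $20 × 1.5 = $360.00
Total = $700.00 + $360.00 = $1060.00

$1060.00


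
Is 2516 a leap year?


Yes

Rules: divisible by 4 AND (not by 100 OR by 400)
2516 ÷ 4 = 629 exactly → divisible by 4
2516 ÷ 100 = 25 remainder 16 → not divisible by 100
Divisible by 4 but not by 100 → leap year


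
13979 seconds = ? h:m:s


3h 52m 59s

Hours: 13979 ÷ 3600 = 3 remainder 3179
Minutes: 3179 ÷ 60 = 52 remainder 59
Seconds: 59


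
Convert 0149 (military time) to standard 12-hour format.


1:49 AM

Hour: 1
1 < 12 → AM


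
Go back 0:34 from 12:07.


Start: 727 minutes from midnight
Subtract: 34 minutes
Remaining: 727 - 34 = 693
Hours: 11, Minutes: 33

11:33


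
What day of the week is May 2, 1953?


Saturday

Zeller's congruence:
q=2, m=5, k=53, j=19
h = (2 + ⌊13×6/5⌋ + 53 + ⌊53/4⌋ + ⌊19/4⌋ - 2×19) mod 7
= (2 + 15 + 53 + 13 + 4 - 38) mod 7
= 49 mod 7 = 0
h=0 → Saturday


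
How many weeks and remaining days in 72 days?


10 weeks 2 days

Weeks: 72 ÷ 7 = 10 remainder 2


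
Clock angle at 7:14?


Hour hand = 7×30 + 14×0.5 = 217.0°
Minute hand = 14×6 = 84°
Difference = |217.0 - 84| = 133.0°

133.0°


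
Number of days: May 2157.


Month: May (month 5)
May has 31 days

31 days


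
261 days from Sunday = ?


Tuesday

Start: Sunday (index 6)
(6 + 261) mod 7
= 267 mod 7
= 1
Index 1 → Tuesday


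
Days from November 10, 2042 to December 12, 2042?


32 days

From November 10, 2042 to December 12, 2042
Rest of November 2042: 30 - 10 = 20
Days into December 2042: 12
Total = 20 + 12 = 32 days


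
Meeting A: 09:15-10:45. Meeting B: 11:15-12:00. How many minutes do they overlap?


0 minutes

Meeting A: 555-645 (in minutes from midnight)
Meeting B: 675-720
Overlap start = max(555, 675) = 675
Overlap end = min(645, 720) = 645
Overlap = max(0, 645 - 675) = 0 min


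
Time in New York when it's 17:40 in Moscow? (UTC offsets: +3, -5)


09:40

Time difference = UTC-5 - UTC+3 = -8 hours
New hour = (17 -8) mod 24
= 9 mod 24 = 9
Minutes unchanged → 09:40


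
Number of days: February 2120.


Month: February (month 2)
February: 28 or 29 (leap year)
2120 leap year? Yes

29 days


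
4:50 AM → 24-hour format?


Input: 4:50 AM
AM hour stays: 4

04:50


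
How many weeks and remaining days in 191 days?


27 weeks 2 days

Weeks: 191 ÷ 7 = 27 remainder 2


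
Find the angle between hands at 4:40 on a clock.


Hour hand = 4×30 + 40×0.5 = 140.0°
Minute hand = 40×6 = 240°
Difference = |140.0 - 240| = 100.0°

100.0°


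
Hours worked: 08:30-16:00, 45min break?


Total time = (16×60+0) - (8×60+30)
= 960 - 510 = 450 min
Minus break: 450 - 45 = 405 min
= 6h 45m

6h 45m (405 minutes)


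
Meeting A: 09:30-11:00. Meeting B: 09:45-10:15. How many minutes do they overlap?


Meeting A: 570-660 (in minutes from midnight)
Meeting B: 585-615
Overlap start = max(570, 585) = 585
Overlap end = min(660, 615) = 615
Overlap = max(0, 615 - 585) = 30 min

30 minutes


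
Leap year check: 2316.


Rules: divisible by 4 AND (not by 100 OR by 400)
2316 ÷ 4 = 579 exactly → divisible by 4
2316 ÷ 100 = 23 remainder 16 → not divisible by 100
Divisible by 4 but not by 100 → leap year

Yes


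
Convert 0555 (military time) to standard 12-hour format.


5:55 AM

Hour: 5
5 < 12 → AM


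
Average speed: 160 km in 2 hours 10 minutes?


73.8 km/h

Distance: 160 km
Time: 2h 10m = 130 min = 130/60 = 13/6 hours
Speed = 160 ÷ (13/6) = 160 × 6 / 13 = 960/13 ≈ 73.8 km/h


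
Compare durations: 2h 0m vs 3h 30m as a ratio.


4:7 (0.57)

Duration 1: 120 minutes
Duration 2: 210 minutes
Ratio = 120:210
GCD = 30
Simplified = 4:7
As a decimal: 4/7 ≈ 0.57


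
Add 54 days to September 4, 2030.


October 28, 2030

Start: September 4, 2030
Add 54 days
September 4 → October 1: 30 - 4 + 1 = 27 days (54 - 27 = 27 left)
October 1 + 27 = October 28, 2030


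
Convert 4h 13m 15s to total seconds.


Hours: 4 × 3600 = 14400
Minutes: 13 × 60 = 780
Seconds: 15
Total = 14400 + 780 + 15 = 15195

15195 seconds


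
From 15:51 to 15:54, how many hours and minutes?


End time in minutes: 15×60 + 54 = 954
Start time in minutes: 15×60 + 51 = 951
Difference = 954 - 951 = 3 minutes
= 0 hours 3 minutes

0h 3m


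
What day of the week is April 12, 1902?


Saturday

Zeller's congruence:
q=12, m=4, k=2, j=19
h = (12 + ⌊13×5/5⌋ + 2 + ⌊2/4⌋ + ⌊19/4⌋ - 2×19) mod 7
= (12 + 13 + 2 + 0 + 4 - 38) mod 7
= -7 mod 7 = 0
h=0 → Saturday


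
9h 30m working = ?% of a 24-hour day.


39.6%

Time: 570 minutes
Day: 1440 minutes
Percentage = (570/1440) × 100 ≈ 39.6%


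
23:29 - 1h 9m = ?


Start: 1409 minutes from midnight
Subtract: 69 minutes
Remaining: 1409 - 69 = 1340
Hours: 22, Minutes: 20

22:20


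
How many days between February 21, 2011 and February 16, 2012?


360 days

From February 21, 2011 to February 16, 2012
Rest of February 2011: 28 - 21 = 7
Full months: March 31, April 30, May 31, June 30, July 31, August 31, September 30, October 31, November 30, December 31, January 31
Days into February 2012: 16
Total = 7 + 31 + 30 + 31 + 30 + 31 + 31 + 30 + 31 + 30 + 31 + 31 + 16 = 360 days


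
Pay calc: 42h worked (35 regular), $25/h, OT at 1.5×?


$1137.50

Regular: 35h × $25 = $875.00
Overtime: 42 - 35 = 7h
OT pay: 7h × $25 × 1.5 = $262.50
Total = $875.00 + $262.50 = $1137.50


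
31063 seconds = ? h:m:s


Hours: 31063 ÷ 3600 = 8 remainder 2263
Minutes: 2263 ÷ 60 = 37 remainder 43
Seconds: 43

8h 37m 43s


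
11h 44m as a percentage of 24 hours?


Total minutes: 11×60 + 44 = 704
Day = 24×60 = 1440 minutes
Fraction = 704/1440 ≈ 0.4889
As a percentage: 704/1440 × 100 ≈ 48.89%

0.4889 (48.89%)


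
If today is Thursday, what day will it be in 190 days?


Start: Thursday (index 3)
(3 + 190) mod 7
= 193 mod 7
= 4
Index 4 → Friday

Friday


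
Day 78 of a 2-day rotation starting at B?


Shift A

Shifts: A, B
Start: B (index 1)
Day 78: (1 + 78 - 1) mod 2
= 78 mod 2
= 0
Index 0 → shift A


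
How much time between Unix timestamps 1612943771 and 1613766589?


822818 seconds (228.6 hours / 9.52 days)

Difference = 1613766589 - 1612943771 = 822818 seconds
In hours: 822818 / 3600 ≈ 228.6
In days: 822818 / 86400 ≈ 9.52


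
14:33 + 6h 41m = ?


21:14

Start: 873 minutes from midnight
Add: 401 minutes
Total: 1274 minutes
Hours: 1274 ÷ 60 = 21 remainder 14


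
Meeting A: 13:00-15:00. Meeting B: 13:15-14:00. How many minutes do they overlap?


45 minutes

Meeting A: 780-900 (in minutes from midnight)
Meeting B: 795-840
Overlap start = max(780, 795) = 795
Overlap end = min(900, 840) = 840
Overlap = max(0, 840 - 795) = 45 min


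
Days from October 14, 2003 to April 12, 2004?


From October 14, 2003 to April 12, 2004
Rest of October 2003: 31 - 14 = 17
Full months: November 30, December 31, January 31, February 2004 29, March 31
Days into April 2004: 12
Total = 17 + 30 + 31 + 31 + 29 + 31 + 12 = 181 days

181 days


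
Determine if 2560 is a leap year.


Rules: divisible by 4 AND (not by 100 OR by 400)
2560 ÷ 4 = 640 exactly → divisible by 4
2560 ÷ 100 = 25 remainder 60 → not divisible by 100
Divisible by 4 but not by 100 → leap year

Yes


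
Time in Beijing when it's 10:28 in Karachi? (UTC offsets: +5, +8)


13:28

Time difference = UTC+8 - UTC+5 = +3 hours
New hour = (10 + 3) mod 24
= 13 mod 24 = 13
Minutes unchanged → 13:28


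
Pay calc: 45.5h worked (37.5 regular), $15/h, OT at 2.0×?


Regular: 37.5h × $15 = $562.50
Overtime: 45.5 - 37.5 = 8.0h
OT pay: 8.0h × $15 × 2.0 = $240.00
Total = $562.50 + $240.00 = $802.50

$802.50


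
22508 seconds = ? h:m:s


6h 15m 8s

Hours: 22508 ÷ 3600 = 6 remainder 908
Minutes: 908 ÷ 60 = 15 remainder 8
Seconds: 8


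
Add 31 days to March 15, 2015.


Start: March 15, 2015
Add 31 days
March 15 → April 1: 31 - 15 + 1 = 17 days (31 - 17 = 14 left)
April 1 + 14 = April 15, 2015

April 15, 2015


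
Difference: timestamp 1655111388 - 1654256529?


Difference = 1655111388 - 1654256529 = 854859 seconds
In hours: 854859 / 3600 ≈ 237.5
In days: 854859 / 86400 ≈ 9.89

854859 seconds (237.5 hours / 9.89 days)


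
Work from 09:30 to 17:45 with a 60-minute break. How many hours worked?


Total time = (17×60+45) - (9×60+30)
= 1065 - 570 = 495 min
Minus break: 495 - 60 = 435 min
= 7h 15m

7h 15m (435 minutes)


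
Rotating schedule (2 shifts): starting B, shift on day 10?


Shift A

Shifts: A, B
Start: B (index 1)
Day 10: (1 + 10 - 1) mod 2
= 10 mod 2
= 0
Index 0 → shift A


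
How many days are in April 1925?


Month: April (month 4)
April has 30 days

30 days


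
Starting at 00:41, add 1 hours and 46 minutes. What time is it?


Start: 41 minutes from midnight
Add: 106 minutes
Total: 147 minutes
Hours: 147 ÷ 60 = 2 remainder 27

02:27


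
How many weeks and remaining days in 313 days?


44 weeks 5 days

Weeks: 313 ÷ 7 = 44 remainder 5


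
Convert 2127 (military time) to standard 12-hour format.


Hour: 21
21 - 12 = 9 → PM

9:27 PM


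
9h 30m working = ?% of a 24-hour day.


39.6%

Time: 570 minutes
Day: 1440 minutes
Percentage = (570/1440) × 100 ≈ 39.6%


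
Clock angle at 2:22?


Hour hand = 2×30 + 22×0.5 = 71.0°
Minute hand = 22×6 = 132°
Difference = |71.0 - 132| = 61.0°

61.0°


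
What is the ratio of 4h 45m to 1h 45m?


19:7 (2.71)

Duration 1: 285 minutes
Duration 2: 105 minutes
Ratio = 285:105
GCD = 15
Simplified = 19:7
As a decimal: 19/7 ≈ 2.71


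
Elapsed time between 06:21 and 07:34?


1h 13m

End time in minutes: 7×60 + 34 = 454
Start time in minutes: 6×60 + 21 = 381
Difference = 454 - 381 = 73 minutes
= 1 hours 13 minutes


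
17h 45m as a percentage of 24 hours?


0.7396 (73.96%)

Total minutes: 17×60 + 45 = 1065
Day = 24×60 = 1440 minutes
Fraction = 1065/1440 ≈ 0.7396
As a percentage: 1065/1440 × 100 ≈ 73.96%


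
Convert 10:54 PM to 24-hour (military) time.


Input: 10:54 PM
PM: 10 + 12 = 22

22:54


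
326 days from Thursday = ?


Monday

Start: Thursday (index 3)
(3 + 326) mod 7
= 329 mod 7
= 0
Index 0 → Monday


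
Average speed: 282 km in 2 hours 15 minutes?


125.3 km/h

Distance: 282 km
Time: 2h 15m = 135 min = 135/60 = 9/4 hours
Speed = 282 ÷ (9/4) = 282 × 4 / 9 = 1128/9 ≈ 125.3 km/h


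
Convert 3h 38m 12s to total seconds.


Hours: 3 × 3600 = 10800
Minutes: 38 × 60 = 2280
Seconds: 12
Total = 10800 + 2280 + 12 = 13092

13092 seconds


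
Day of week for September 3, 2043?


Thursday

Zeller's congruence:
q=3, m=9, k=43, j=20
h = (3 + ⌊13×10/5⌋ + 43 + ⌊43/4⌋ + ⌊20/4⌋ - 2×20) mod 7
= (3 + 26 + 43 + 10 + 5 - 40) mod 7
= 47 mod 7 = 5
h=5 → Thursday


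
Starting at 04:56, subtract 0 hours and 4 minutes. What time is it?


Start: 296 minutes from midnight
Subtract: 4 minutes
Remaining: 296 - 4 = 292
Hours: 4, Minutes: 52

04:52


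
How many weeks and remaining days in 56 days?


Weeks: 56 ÷ 7 = 8 remainder 0

8 weeks 0 days


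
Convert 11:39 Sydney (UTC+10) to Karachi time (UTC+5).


06:39

Time difference = UTC+5 - UTC+10 = -5 hours
New hour = (11 -5) mod 24
= 6 mod 24 = 6
Minutes unchanged → 06:39


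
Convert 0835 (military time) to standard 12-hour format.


Hour: 8
8 < 12 → AM

8:35 AM


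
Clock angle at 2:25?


77.5°

Hour hand = 2×30 + 25×0.5 = 72.5°
Minute hand = 25×6 = 150°
Difference = |72.5 - 150| = 77.5°


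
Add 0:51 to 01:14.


Start: 74 minutes from midnight
Add: 51 minutes
Total: 125 minutes
Hours: 125 ÷ 60 = 2 remainder 5

02:05


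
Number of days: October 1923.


Month: October (month 10)
October has 31 days

31 days


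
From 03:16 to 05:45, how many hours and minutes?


End time in minutes: 5×60 + 45 = 345
Start time in minutes: 3×60 + 16 = 196
Difference = 345 - 196 = 149 minutes
= 2 hours 29 minutes

2h 29m


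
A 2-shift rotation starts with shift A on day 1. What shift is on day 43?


Shifts: A, B
Start: A (index 0)
Day 43: (0 + 43 - 1) mod 2
= 42 mod 2
= 0
Index 0 → shift A

Shift A


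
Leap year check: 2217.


No

Rules: divisible by 4 AND (not by 100 OR by 400)
2217 ÷ 4 = 554 remainder 1 → not divisible by 4
Not divisible by 4 → not a leap year


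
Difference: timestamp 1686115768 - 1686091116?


24652 seconds (6.8 hours / 0.29 days)

Difference = 1686115768 - 1686091116 = 24652 seconds
In hours: 24652 / 3600 ≈ 6.8
In days: 24652 / 86400 ≈ 0.29


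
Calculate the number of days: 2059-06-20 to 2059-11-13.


146 days

From June 20, 2059 to November 13, 2059
Rest of June 2059: 30 - 20 = 10
Full months: July 31, August 31, September 30, October 31
Days into November 2059: 13
Total = 10 + 31 + 31 + 30 + 31 + 13 = 146 days


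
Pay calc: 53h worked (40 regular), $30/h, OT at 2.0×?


Regular: 40h × $30 = $1200.00
Overtime: 53 - 40 = 13h
OT pay: 13h × $30 × 2.0 = $780.00
Total = $1200.00 + $780.00 = $1980.00

$1980.00


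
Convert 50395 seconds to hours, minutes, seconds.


13h 59m 55s

Hours: 50395 ÷ 3600 = 13 remainder 3595
Minutes: 3595 ÷ 60 = 59 remainder 55
Seconds: 55


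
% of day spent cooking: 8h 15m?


34.4%

Time: 495 minutes
Day: 1440 minutes
Percentage = (495/1440) × 100 ≈ 34.4%


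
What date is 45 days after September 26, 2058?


November 10, 2058

Start: September 26, 2058
Add 45 days
September 26 → October 1: 30 - 26 + 1 = 5 days (45 - 5 = 40 left)
October 1 → November 1: 31 - 1 + 1 = 31 days (40 - 31 = 9 left)
November 1 + 9 = November 10, 2058


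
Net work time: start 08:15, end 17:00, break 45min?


8h 0m (480 minutes)

Total time = (17×60+0) - (8×60+15)
= 1020 - 495 = 525 min
Minus break: 525 - 45 = 480 min
= 8h 0m


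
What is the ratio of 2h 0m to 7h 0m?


2:7 (0.29)

Duration 1: 120 minutes
Duration 2: 420 minutes
Ratio = 120:420
GCD = 60
Simplified = 2:7
As a decimal: 2/7 ≈ 0.29


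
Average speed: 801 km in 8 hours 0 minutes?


Distance: 801 km
Time: 8 hours
Speed = 801 / 8 ≈ 100.1 km/h

100.1 km/h


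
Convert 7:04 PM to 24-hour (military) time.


19:04

Input: 7:04 PM
PM: 7 + 12 = 19


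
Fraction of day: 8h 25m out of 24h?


Total minutes: 8×60 + 25 = 505
Day = 24×60 = 1440 minutes
Fraction = 505/1440 ≈ 0.3507
As a percentage: 505/1440 × 100 ≈ 35.07%

0.3507 (35.07%)


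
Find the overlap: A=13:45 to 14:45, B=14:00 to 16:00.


45 minutes

Meeting A: 825-885 (in minutes from midnight)
Meeting B: 840-960
Overlap start = max(825, 840) = 840
Overlap end = min(885, 960) = 885
Overlap = max(0, 885 - 840) = 45 min


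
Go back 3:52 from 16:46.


12:54

Start: 1006 minutes from midnight
Subtract: 232 minutes
Remaining: 1006 - 232 = 774
Hours: 12, Minutes: 54


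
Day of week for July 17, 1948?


Zeller's congruence:
q=17, m=7, k=48, j=19
h = (17 + ⌊13×8/5⌋ + 48 + ⌊48/4⌋ + ⌊19/4⌋ - 2×19) mod 7
= (17 + 20 + 48 + 12 + 4 - 38) mod 7
= 63 mod 7 = 0
h=0 → Saturday

Saturday


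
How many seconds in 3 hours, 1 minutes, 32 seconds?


10892 seconds

Hours: 3 × 3600 = 10800
Minutes: 1 × 60 = 60
Seconds: 32
Total = 10800 + 60 + 32 = 10892


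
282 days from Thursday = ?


Start: Thursday (index 3)
(3 + 282) mod 7
= 285 mod 7
= 5
Index 5 → Saturday

Saturday


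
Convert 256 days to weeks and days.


36 weeks 4 days

Weeks: 256 ÷ 7 = 36 remainder 4


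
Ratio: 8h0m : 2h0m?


4:1 (4.00)

Duration 1: 480 minutes
Duration 2: 120 minutes
Ratio = 480:120
GCD = 120
Simplified = 4:1
As a decimal: 4/1 = 4.00


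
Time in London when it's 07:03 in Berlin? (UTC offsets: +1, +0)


06:03

Time difference = UTC+0 - UTC+1 = -1 hours
New hour = (7 -1) mod 24
= 6 mod 24 = 6
Minutes unchanged → 06:03


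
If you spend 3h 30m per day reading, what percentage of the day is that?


14.6%

Time: 210 minutes
Day: 1440 minutes
Percentage = (210/1440) × 100 ≈ 14.6%


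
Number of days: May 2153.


31 days

Month: May (month 5)
May has 31 days


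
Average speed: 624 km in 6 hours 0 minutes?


Distance: 624 km
Time: 6 hours
Speed = 624 / 6 = 104.0 km/h

104.0 km/h


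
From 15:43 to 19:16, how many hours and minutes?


3h 33m

End time in minutes: 19×60 + 16 = 1156
Start time in minutes: 15×60 + 43 = 943
Difference = 1156 - 943 = 213 minutes
= 3 hours 33 minutes


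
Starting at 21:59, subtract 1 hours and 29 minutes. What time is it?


20:30

Start: 1319 minutes from midnight
Subtract: 89 minutes
Remaining: 1319 - 89 = 1230
Hours: 20, Minutes: 30


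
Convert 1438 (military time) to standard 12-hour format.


2:38 PM

Hour: 14
14 - 12 = 2 → PM


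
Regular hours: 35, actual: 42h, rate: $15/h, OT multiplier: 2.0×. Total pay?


Regular: 35h × $15 = $525.00
Overtime: 42 - 35 = 7h
OT pay: 7h × $15 × 2.0 = $210.00
Total = $525.00 + $210.00 = $735.00

$735.00


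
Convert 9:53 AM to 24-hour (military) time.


09:53

Input: 9:53 AM
AM hour stays: 9


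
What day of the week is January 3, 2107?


Zeller's congruence:
q=3, m=13, k=6, j=21
h = (3 + ⌊13×14/5⌋ + 6 + ⌊6/4⌋ + ⌊21/4⌋ - 2×21) mod 7
= (3 + 36 + 6 + 1 + 5 - 42) mod 7
= 9 mod 7 = 2
h=2 → Monday

Monday


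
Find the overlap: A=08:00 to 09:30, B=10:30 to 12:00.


0 minutes

Meeting A: 480-570 (in minutes from midnight)
Meeting B: 630-720
Overlap start = max(480, 630) = 630
Overlap end = min(570, 720) = 570
Overlap = max(0, 570 - 630) = 0 min


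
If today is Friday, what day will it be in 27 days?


Thursday

Start: Friday (index 4)
(4 + 27) mod 7
= 31 mod 7
= 3
Index 3 → Thursday


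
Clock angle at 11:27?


Hour hand = 11×30 + 27×0.5 = 343.5°
Minute hand = 27×6 = 162°
Difference = |343.5 - 162| = 181.5°
Since > 180°: 360 - 181.5 = 178.5°

178.5°


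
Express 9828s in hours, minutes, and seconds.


2h 43m 48s

Hours: 9828 ÷ 3600 = 2 remainder 2628
Minutes: 2628 ÷ 60 = 43 remainder 48
Seconds: 48


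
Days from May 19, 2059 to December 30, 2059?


From May 19, 2059 to December 30, 2059
Rest of May 2059: 31 - 19 = 12
Full months: June 30, July 31, August 31, September 30, October 31, November 30
Days into December 2059: 30
Total = 12 + 30 + 31 + 31 + 30 + 31 + 30 + 30 = 225 days

225 days


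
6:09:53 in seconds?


Hours: 6 × 3600 = 21600
Minutes: 9 × 60 = 540
Seconds: 53
Total = 21600 + 540 + 53 = 22193

22193 seconds


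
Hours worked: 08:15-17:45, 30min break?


Total time = (17×60+45) - (8×60+15)
= 1065 - 495 = 570 min
Minus break: 570 - 30 = 540 min
= 9h 0m

9h 0m (540 minutes)


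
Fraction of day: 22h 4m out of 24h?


0.9194 (91.94%)

Total minutes: 22×60 + 4 = 1324
Day = 24×60 = 1440 minutes
Fraction = 1324/1440 ≈ 0.9194
As a percentage: 1324/1440 × 100 ≈ 91.94%


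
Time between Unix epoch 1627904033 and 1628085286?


181253 seconds (50.3 hours / 2.10 days)

Difference = 1628085286 - 1627904033 = 181253 seconds
In hours: 181253 / 3600 ≈ 50.3
In days: 181253 / 86400 ≈ 2.10


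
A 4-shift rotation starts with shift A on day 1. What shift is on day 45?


Shift A

Shifts: A, B, C, D
Start: A (index 0)
Day 45: (0 + 45 - 1) mod 4
= 44 mod 4
= 0
Index 0 → shift A


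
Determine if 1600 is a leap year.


Rules: divisible by 4 AND (not by 100 OR by 400)
1600 ÷ 4 = 400 exactly → divisible by 4
1600 ÷ 100 = 16 exactly → divisible by 100
1600 ÷ 400 = 4 exactly → divisible by 400
Divisible by 400 → leap year

Yes


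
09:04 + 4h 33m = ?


Start: 544 minutes from midnight
Add: 273 minutes
Total: 817 minutes
Hours: 817 ÷ 60 = 13 remainder 37

13:37


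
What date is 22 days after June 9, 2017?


July 1, 2017

Start: June 9, 2017
Add 22 days
June 9 → July 1: 30 - 9 + 1 = 22 days (22 - 22 = 0 left)
Land exactly on July 1, 2017


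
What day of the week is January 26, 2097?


Zeller's congruence:
q=26, m=13, k=96, j=20
h = (26 + ⌊13×14/5⌋ + 96 + ⌊96/4⌋ + ⌊20/4⌋ - 2×20) mod 7
= (26 + 36 + 96 + 24 + 5 - 40) mod 7
= 147 mod 7 = 0
h=0 → Saturday

Saturday


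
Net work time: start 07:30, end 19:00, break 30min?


Total time = (19×60+0) - (7×60+30)
= 1140 - 450 = 690 min
Minus break: 690 - 30 = 660 min
= 11h 0m

11h 0m (660 minutes)


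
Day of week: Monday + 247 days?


Start: Monday (index 0)
(0 + 247) mod 7
= 247 mod 7
= 2
Index 2 → Wednesday

Wednesday


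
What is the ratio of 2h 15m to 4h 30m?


Duration 1: 135 minutes
Duration 2: 270 minutes
Ratio = 135:270
GCD = 135
Simplified = 1:2
As a decimal: 1/2 = 0.50

1:2 (0.50)


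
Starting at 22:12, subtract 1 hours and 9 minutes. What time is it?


Start: 1332 minutes from midnight
Subtract: 69 minutes
Remaining: 1332 - 69 = 1263
Hours: 21, Minutes: 3

21:03


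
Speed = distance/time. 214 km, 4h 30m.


Distance: 214 km
Time: 4h 30m = 270 min = 270/60 = 9/2 hours
Speed = 214 ÷ (9/2) = 214 × 2 / 9 = 428/9 ≈ 47.6 km/h

47.6 km/h


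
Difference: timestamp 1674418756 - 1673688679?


730077 seconds (202.8 hours / 8.45 days)

Difference = 1674418756 - 1673688679 = 730077 seconds
In hours: 730077 / 3600 ≈ 202.8
In days: 730077 / 86400 ≈ 8.45


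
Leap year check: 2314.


No

Rules: divisible by 4 AND (not by 100 OR by 400)
2314 ÷ 4 = 578 remainder 2 → not divisible by 4
Not divisible by 4 → not a leap year


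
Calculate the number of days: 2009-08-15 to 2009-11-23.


100 days

From August 15, 2009 to November 23, 2009
Rest of August 2009: 31 - 15 = 16
Full months: September 30, October 31
Days into November 2009: 23
Total = 16 + 30 + 31 + 23 = 100 days


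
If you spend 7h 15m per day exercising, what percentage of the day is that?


Time: 435 minutes
Day: 1440 minutes
Percentage = (435/1440) × 100 ≈ 30.2%

30.2%


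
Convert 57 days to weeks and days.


Weeks: 57 ÷ 7 = 8 remainder 1

8 weeks 1 days


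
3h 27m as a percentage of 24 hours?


0.1438 (14.38%)

Total minutes: 3×60 + 27 = 207
Day = 24×60 = 1440 minutes
Fraction = 207/1440 ≈ 0.1438
As a percentage: 207/1440 × 100 ≈ 14.38%


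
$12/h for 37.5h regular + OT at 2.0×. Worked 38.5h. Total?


Regular: 37.5h × $12 = $450.00
Overtime: 38.5 - 37.5 = 1.0h
OT pay: 1.0h × $12 × 2.0 = $24.00
Total = $450.00 + $24.00 = $474.00

$474.00


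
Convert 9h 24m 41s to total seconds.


Hours: 9 × 3600 = 32400
Minutes: 24 × 60 = 1440
Seconds: 41
Total = 32400 + 1440 + 41 = 33881

33881 seconds


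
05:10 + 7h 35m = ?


12:45

Start: 310 minutes from midnight
Add: 455 minutes
Total: 765 minutes
Hours: 765 ÷ 60 = 12 remainder 45


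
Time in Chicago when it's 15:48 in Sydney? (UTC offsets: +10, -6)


Time difference = UTC-6 - UTC+10 = -16 hours
New hour = (15 -16) mod 24
= -1 mod 24 = 23
Minutes unchanged → 23:48; -1 < 0 → previous day

23:48 (previous day)


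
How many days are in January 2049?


Month: January (month 1)
January has 31 days

31 days


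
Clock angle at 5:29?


Hour hand = 5×30 + 29×0.5 = 164.5°
Minute hand = 29×6 = 174°
Difference = |164.5 - 174| = 9.5°

9.5°


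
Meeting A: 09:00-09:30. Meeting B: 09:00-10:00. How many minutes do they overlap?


30 minutes

Meeting A: 540-570 (in minutes from midnight)
Meeting B: 540-600
Overlap start = max(540, 540) = 540
Overlap end = min(570, 600) = 570
Overlap = max(0, 570 - 540) = 30 min


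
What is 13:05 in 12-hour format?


1:05 PM

Hour: 13
13 - 12 = 1 → PM


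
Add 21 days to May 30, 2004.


Start: May 30, 2004
Add 21 days
May 30 → June 1: 31 - 30 + 1 = 2 days (21 - 2 = 19 left)
June 1 + 19 = June 20, 2004

June 20, 2004


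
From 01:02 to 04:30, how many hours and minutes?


End time in minutes: 4×60 + 30 = 270
Start time in minutes: 1×60 + 2 = 62
Difference = 270 - 62 = 208 minutes
= 3 hours 28 minutes

3h 28m


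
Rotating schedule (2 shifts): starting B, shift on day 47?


Shifts: A, B
Start: B (index 1)
Day 47: (1 + 47 - 1) mod 2
= 47 mod 2
= 1
Index 1 → shift B

Shift B


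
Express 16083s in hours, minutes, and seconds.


Hours: 16083 ÷ 3600 = 4 remainder 1683
Minutes: 1683 ÷ 60 = 28 remainder 3
Seconds: 3

4h 28m 3s


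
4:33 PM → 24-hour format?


16:33

Input: 4:33 PM
PM: 4 + 12 = 16


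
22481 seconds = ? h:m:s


6h 14m 41s

Hours: 22481 ÷ 3600 = 6 remainder 881
Minutes: 881 ÷ 60 = 14 remainder 41
Seconds: 41


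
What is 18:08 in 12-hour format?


Hour: 18
18 - 12 = 6 → PM

6:08 PM


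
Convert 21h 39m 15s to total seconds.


77955 seconds

Hours: 21 × 3600 = 75600
Minutes: 39 × 60 = 2340
Seconds: 15
Total = 75600 + 2340 + 15 = 77955


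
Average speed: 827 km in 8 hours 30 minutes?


97.3 km/h

Distance: 827 km
Time: 8h 30m = 510 min = 510/60 = 17/2 hours
Speed = 827 ÷ (17/2) = 827 × 2 / 17 = 1654/17 ≈ 97.3 km/h


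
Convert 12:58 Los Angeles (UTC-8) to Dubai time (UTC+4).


00:58 (next day)

Time difference = UTC+4 - UTC-8 = +12 hours
New hour = (12 + 12) mod 24
= 24 mod 24 = 0
Minutes unchanged → 00:58; 24 ≥ 24 → next day


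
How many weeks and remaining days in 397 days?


Weeks: 397 ÷ 7 = 56 remainder 5

56 weeks 5 days


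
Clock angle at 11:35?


Hour hand = 11×30 + 35×0.5 = 347.5°
Minute hand = 35×6 = 210°
Difference = |347.5 - 210| = 137.5°

137.5°


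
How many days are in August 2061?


31 days

Month: August (month 8)
August has 31 days


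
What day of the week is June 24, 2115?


Zeller's congruence:
q=24, m=6, k=15, j=21
h = (24 + ⌊13×7/5⌋ + 15 + ⌊15/4⌋ + ⌊21/4⌋ - 2×21) mod 7
= (24 + 18 + 15 + 3 + 5 - 42) mod 7
= 23 mod 7 = 2
h=2 → Monday

Monday


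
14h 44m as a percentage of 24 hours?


Total minutes: 14×60 + 44 = 884
Day = 24×60 = 1440 minutes
Fraction = 884/1440 ≈ 0.6139
As a percentage: 884/1440 × 100 ≈ 61.39%

0.6139 (61.39%)


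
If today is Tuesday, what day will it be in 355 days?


Start: Tuesday (index 1)
(1 + 355) mod 7
= 356 mod 7
= 6
Index 6 → Sunday

Sunday


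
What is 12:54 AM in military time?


Input: 12:54 AM
12 AM → 00 (midnight)

00:54


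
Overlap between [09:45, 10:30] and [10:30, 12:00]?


Meeting A: 585-630 (in minutes from midnight)
Meeting B: 630-720
Overlap start = max(585, 630) = 630
Overlap end = min(630, 720) = 630
Overlap = max(0, 630 - 630) = 0 min

0 minutes


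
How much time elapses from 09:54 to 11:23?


1h 29m

End time in minutes: 11×60 + 23 = 683
Start time in minutes: 9×60 + 54 = 594
Difference = 683 - 594 = 89 minutes
= 1 hours 29 minutes


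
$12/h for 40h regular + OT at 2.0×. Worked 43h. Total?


Regular: 40h × $12 = $480.00
Overtime: 43 - 40 = 3h
OT pay: 3h × $12 × 2.0 = $72.00
Total = $480.00 + $72.00 = $552.00

$552.00


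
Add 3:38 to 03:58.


Start: 238 minutes from midnight
Add: 218 minutes
Total: 456 minutes
Hours: 456 ÷ 60 = 7 remainder 36

07:36


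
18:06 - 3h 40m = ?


Start: 1086 minutes from midnight
Subtract: 220 minutes
Remaining: 1086 - 220 = 866
Hours: 14, Minutes: 26

14:26


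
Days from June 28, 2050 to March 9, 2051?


From June 28, 2050 to March 9, 2051
Rest of June 2050: 30 - 28 = 2
Full months: July 31, August 31, September 30, October 31, November 30, December 31, January 31, February 2051 28
Days into March 2051: 9
Total = 2 + 31 + 31 + 30 + 31 + 30 + 31 + 31 + 28 + 9 = 254 days

254 days


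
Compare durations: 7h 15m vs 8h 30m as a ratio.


29:34 (0.85)

Duration 1: 435 minutes
Duration 2: 510 minutes
Ratio = 435:510
GCD = 15
Simplified = 29:34
As a decimal: 29/34 ≈ 0.85


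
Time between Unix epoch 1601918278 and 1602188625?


270347 seconds (75.1 hours / 3.13 days)

Difference = 1602188625 - 1601918278 = 270347 seconds
In hours: 270347 / 3600 ≈ 75.1
In days: 270347 / 86400 ≈ 3.13


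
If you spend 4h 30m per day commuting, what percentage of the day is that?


18.8%

Time: 270 minutes
Day: 1440 minutes
Percentage = (270/1440) × 100 ≈ 18.8%


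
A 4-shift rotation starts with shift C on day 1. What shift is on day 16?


Shift B

Shifts: A, B, C, D
Start: C (index 2)
Day 16: (2 + 16 - 1) mod 4
= 17 mod 4
= 1
Index 1 → shift B


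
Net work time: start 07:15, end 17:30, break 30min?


9h 45m (585 minutes)

Total time = (17×60+30) - (7×60+15)
= 1050 - 435 = 615 min
Minus break: 615 - 30 = 585 min
= 9h 45m


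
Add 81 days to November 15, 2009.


Start: November 15, 2009
Add 81 days
November 15 → December 1: 30 - 15 + 1 = 16 days (81 - 16 = 65 left)
December 1 → January 1: 31 - 1 + 1 = 31 days (65 - 31 = 34 left)
January 1 → February 1: 31 - 1 + 1 = 31 days (34 - 31 = 3 left)
February 1 + 3 = February 4, 2010

February 4, 2010


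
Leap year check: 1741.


No

Rules: divisible by 4 AND (not by 100 OR by 400)
1741 ÷ 4 = 435 remainder 1 → not divisible by 4
Not divisible by 4 → not a leap year


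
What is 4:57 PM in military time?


Input: 4:57 PM
PM: 4 + 12 = 16

16:57


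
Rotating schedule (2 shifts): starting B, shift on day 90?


Shift A

Shifts: A, B
Start: B (index 1)
Day 90: (1 + 90 - 1) mod 2
= 90 mod 2
= 0
Index 0 → shift A


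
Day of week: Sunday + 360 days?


Wednesday

Start: Sunday (index 6)
(6 + 360) mod 7
= 366 mod 7
= 2
Index 2 → Wednesday


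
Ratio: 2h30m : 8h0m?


Duration 1: 150 minutes
Duration 2: 480 minutes
Ratio = 150:480
GCD = 30
Simplified = 5:16
As a decimal: 5/16 ≈ 0.31

5:16 (0.31)


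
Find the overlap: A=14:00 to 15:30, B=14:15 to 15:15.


Meeting A: 840-930 (in minutes from midnight)
Meeting B: 855-915
Overlap start = max(840, 855) = 855
Overlap end = min(930, 915) = 915
Overlap = max(0, 915 - 855) = 60 min

60 minutes


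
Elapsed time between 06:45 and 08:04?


End time in minutes: 8×60 + 4 = 484
Start time in minutes: 6×60 + 45 = 405
Difference = 484 - 405 = 79 minutes
= 1 hours 19 minutes

1h 19m


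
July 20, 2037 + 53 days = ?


Start: July 20, 2037
Add 53 days
July 20 → August 1: 31 - 20 + 1 = 12 days (53 - 12 = 41 left)
August 1 → September 1: 31 - 1 + 1 = 31 days (41 - 31 = 10 left)
September 1 + 10 = September 11, 2037

September 11, 2037


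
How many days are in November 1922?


30 days

Month: November (month 11)
November has 30 days


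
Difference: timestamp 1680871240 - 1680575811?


Difference = 1680871240 - 1680575811 = 295429 seconds
In hours: 295429 / 3600 ≈ 82.1
In days: 295429 / 86400 ≈ 3.42

295429 seconds (82.1 hours / 3.42 days)


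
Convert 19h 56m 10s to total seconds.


71770 seconds

Hours: 19 × 3600 = 68400
Minutes: 56 × 60 = 3360
Seconds: 10
Total = 68400 + 3360 + 10 = 71770


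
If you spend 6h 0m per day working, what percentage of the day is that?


Time: 360 minutes
Day: 1440 minutes
Percentage = (360/1440) × 100 = 25.0%

25.0%


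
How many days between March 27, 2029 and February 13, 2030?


323 days

From March 27, 2029 to February 13, 2030
Rest of March 2029: 31 - 27 = 4
Full months: April 30, May 31, June 30, July 31, August 31, September 30, October 31, November 30, December 31, January 31
Days into February 2030: 13
Total = 4 + 30 + 31 + 30 + 31 + 31 + 30 + 31 + 30 + 31 + 31 + 13 = 323 days


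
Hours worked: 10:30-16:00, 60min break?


Total time = (16×60+0) - (10×60+30)
= 960 - 630 = 330 min
Minus break: 330 - 60 = 270 min
= 4h 30m

4h 30m (270 minutes)


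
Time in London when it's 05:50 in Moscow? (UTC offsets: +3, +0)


02:50

Time difference = UTC+0 - UTC+3 = -3 hours
New hour = (5 -3) mod 24
= 2 mod 24 = 2
Minutes unchanged → 02:50


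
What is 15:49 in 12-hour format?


Hour: 15
15 - 12 = 3 → PM

3:49 PM


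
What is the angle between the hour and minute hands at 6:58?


Hour hand = 6×30 + 58×0.5 = 209.0°
Minute hand = 58×6 = 348°
Difference = |209.0 - 348| = 139.0°

139.0°


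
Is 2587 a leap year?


No

Rules: divisible by 4 AND (not by 100 OR by 400)
2587 ÷ 4 = 646 remainder 3 → not divisible by 4
Not divisible by 4 → not a leap year


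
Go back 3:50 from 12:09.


08:19

Start: 729 minutes from midnight
Subtract: 230 minutes
Remaining: 729 - 230 = 499
Hours: 8, Minutes: 19


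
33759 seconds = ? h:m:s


9h 22m 39s

Hours: 33759 ÷ 3600 = 9 remainder 1359
Minutes: 1359 ÷ 60 = 22 remainder 39
Seconds: 39


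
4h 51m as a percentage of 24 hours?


Total minutes: 4×60 + 51 = 291
Day = 24×60 = 1440 minutes
Fraction = 291/1440 ≈ 0.2021
As a percentage: 291/1440 × 100 ≈ 20.21%

0.2021 (20.21%)
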